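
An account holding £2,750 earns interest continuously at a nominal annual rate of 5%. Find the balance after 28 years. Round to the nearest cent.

A = P·e^(rt) = 2,750·e^(0.05·28) = 2,750·e^1.4.
e^1.4 ≈ 4.0551999668, so A ≈ 11,151.7999.

£11,151.80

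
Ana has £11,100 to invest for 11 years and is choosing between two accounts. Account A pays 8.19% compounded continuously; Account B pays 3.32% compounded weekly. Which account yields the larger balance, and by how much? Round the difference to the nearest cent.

A: e^(0.0819·11) = e^0.9009 ≈ 2.4618177504, so 11,100 × 2.4618177504 ≈ 27,326.1770.
B: (1 + 0.0332/52)^572 ≈ 1.4406342479, so 11,100 × 1.4406342479 ≈ 15,991.0402.
Difference ≈ 11,335.1369 in favor of A.

Account A, by £11,335.14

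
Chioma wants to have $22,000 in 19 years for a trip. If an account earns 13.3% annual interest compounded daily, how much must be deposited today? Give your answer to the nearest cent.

Growth factor = (1 + 0.133/365)^6935 ≈ 12.510142473.
P = 22,000/12.510142473 ≈ 1,758.5731.

$1,758.57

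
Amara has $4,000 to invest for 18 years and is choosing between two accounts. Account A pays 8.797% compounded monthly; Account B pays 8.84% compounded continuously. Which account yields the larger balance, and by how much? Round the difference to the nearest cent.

Account A growth factor: (1 + 0.08797/12)^216 ≈ 4.8437255672; balance ≈ 19,374.9023.
Account B growth factor: e^(0.0884·18) = e^1.5912 ≈ 4.9096369592; balance ≈ 19,638.5478.
Account B is larger by 263.6456.

Account B, by $263.65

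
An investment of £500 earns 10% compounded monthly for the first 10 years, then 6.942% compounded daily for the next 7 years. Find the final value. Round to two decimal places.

Phase 1: 500·(1 + 0.1/12)^120 ≈ 1,353.5207.
Phase 2: 1,353.5207·(1 + 0.06942/365)^2555 ≈ 2,200.3203.

£2,200.32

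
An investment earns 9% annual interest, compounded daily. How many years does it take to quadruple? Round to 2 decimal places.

15.41 years

(1 + 0.000246575)^(365t) = 4.
365t = ln 4 / ln(1 + 0.000246575) ≈ 1.3863/0.000246545 ≈ 5622.8869.
t ≈ 15.4052.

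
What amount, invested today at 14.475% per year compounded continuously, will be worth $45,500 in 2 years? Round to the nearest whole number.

$34,063

P = A·e^(−rt) = 45,500·e^(−0.2895).
e^(−0.2895) ≈ 0.74863779291, so P ≈ 34,063.0196.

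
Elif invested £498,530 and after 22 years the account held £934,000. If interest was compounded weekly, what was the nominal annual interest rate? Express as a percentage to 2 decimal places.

2.85%

(1 + r/52)^1144 = 934,000/498,530 = 1.87351.
1 + r/52 = 1.87351^(1/1144) ≈ 1.000549, so r/52 ≈ 0.000548938.
r ≈ 52·0.000548938 = 2.85448%.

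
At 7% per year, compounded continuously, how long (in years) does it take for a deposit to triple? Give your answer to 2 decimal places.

e^(0.07t) = 3, so 0.07t = ln 3 ≈ 1.0986.
t ≈ 1.0986/0.07 ≈ 15.6945.

15.69 years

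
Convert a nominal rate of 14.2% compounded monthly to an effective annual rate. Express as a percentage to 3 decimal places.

EAR = (1 + 14.2%/12)^12 − 1 = (1 + 0.0118333)^12 − 1.
(1 + 0.0118333)^12 ≈ 1.151616, so EAR ≈ 15.16163%.

15.162%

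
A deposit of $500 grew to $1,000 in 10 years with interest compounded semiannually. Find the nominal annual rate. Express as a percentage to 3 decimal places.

The 20-period growth factor is 1,000/500 = 2.
r/2 = 2^(1/20) − 1 ≈ 0.0352649, so r ≈ 2·0.0352649 = 7.05298%.

7.053%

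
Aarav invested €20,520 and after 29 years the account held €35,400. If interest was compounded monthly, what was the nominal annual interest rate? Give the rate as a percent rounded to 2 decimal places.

1.88%

(1 + r/12)^348 = 35,400/20,520 = 1.72515.
1 + r/12 = 1.72515^(1/348) ≈ 1.001568, so r/12 ≈ 0.00156822.
r ≈ 12·0.00156822 = 1.88186%.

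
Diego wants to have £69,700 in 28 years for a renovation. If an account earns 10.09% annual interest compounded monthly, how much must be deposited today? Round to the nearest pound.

£4,182

Growth factor = (1 + 0.1009/12)^336 ≈ 16.666297256.
P = 69,700/16.666297256 ≈ 4,182.0927.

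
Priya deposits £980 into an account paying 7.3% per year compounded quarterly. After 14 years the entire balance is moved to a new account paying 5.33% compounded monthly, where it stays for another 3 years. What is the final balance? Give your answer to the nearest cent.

£3,164.93

After 14 years at 7.3%: 980 × 2.753261427 ≈ 2,698.1962.
Then 3 years at 5.33%: 2,698.1962 × 1.172978144 ≈ 3,164.9252.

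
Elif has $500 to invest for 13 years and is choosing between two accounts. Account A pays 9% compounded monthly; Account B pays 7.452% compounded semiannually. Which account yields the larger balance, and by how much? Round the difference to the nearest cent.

Account A, by $309.64

A: (1 + 0.0075)^156 ≈ 3.207957093, so 500 × 3.207957093 ≈ 1,603.9785.
B: (1 + 0.03726)^26 ≈ 2.588680141, so 500 × 2.588680141 ≈ 1,294.3401.
Difference ≈ 309.6385 in favor of A.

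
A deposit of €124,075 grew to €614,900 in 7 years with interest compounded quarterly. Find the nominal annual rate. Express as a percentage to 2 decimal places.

23.53%

The 28-period growth factor is 614,900/124,075 = 4.95587.
r/4 = 4.95587^(1/28) − 1 ≈ 0.0588287, so r ≈ 4·0.0588287 = 23.53150%.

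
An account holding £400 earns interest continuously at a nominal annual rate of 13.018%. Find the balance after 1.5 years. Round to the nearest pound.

A = P·e^(rt) = 400·e^(0.13018·1.5) = 400·e^0.19527.
e^0.19527 ≈ 1.21563916, so A ≈ 486.2557.

£486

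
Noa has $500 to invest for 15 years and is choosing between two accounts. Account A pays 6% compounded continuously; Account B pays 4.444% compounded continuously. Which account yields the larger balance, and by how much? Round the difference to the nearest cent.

Account A, by $256.00

A: e^(0.06·15) = e^0.9 ≈ 2.459603111, so 500 × 2.459603111 ≈ 1,229.8016.
B: e^(0.04444·15) = e^0.6666 ≈ 1.9476042, so 500 × 1.9476042 ≈ 973.8021.
Difference ≈ 255.9995 in favor of A.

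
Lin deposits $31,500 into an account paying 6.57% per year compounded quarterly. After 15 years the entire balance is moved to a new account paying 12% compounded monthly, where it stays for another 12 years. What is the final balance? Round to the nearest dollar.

$350,840

Phase 1: 31,500·(1 + 0.016425)^60 ≈ 83,720.3160.
Phase 2: 83,720.3160·(1 + 0.01)^144 ≈ 350,839.6619.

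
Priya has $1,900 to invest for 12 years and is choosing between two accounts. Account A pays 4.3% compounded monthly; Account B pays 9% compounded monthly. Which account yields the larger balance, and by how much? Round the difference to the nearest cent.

Account B, by $2,392.23

A: (1 + 0.043/12)^144 ≈ 1.673768553, so 1,900 × 1.673768553 ≈ 3,180.1603.
B: (1 + 0.0075)^144 ≈ 2.932836774, so 1,900 × 2.932836774 ≈ 5,572.3899.
Difference ≈ 2,392.2296 in favor of B.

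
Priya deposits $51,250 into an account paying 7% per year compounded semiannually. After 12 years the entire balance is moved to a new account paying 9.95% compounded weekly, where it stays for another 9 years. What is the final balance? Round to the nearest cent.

Phase 1: 51,250·(1 + 0.035)^24 ≈ 117,020.5850.
Phase 2: 117,020.5850·(1 + 0.0995/52)^468 ≈ 286,286.8265.

$286,286.83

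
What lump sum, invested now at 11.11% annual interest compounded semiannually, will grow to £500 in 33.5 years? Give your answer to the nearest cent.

Growth factor = (1 + 0.05555)^67 ≈ 37.4179746.
P = 500/37.4179746 ≈ 13.3626.

£13.36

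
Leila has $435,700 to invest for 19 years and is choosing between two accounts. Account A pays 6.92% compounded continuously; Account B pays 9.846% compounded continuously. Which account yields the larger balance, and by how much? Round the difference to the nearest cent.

Account B, by $1,206,494.00

A: e^(0.0692·19) = e^1.3148 ≈ 3.724006109544, so 435,700 × 3.724006109544 ≈ 1,622,549.4619.
B: e^(0.09846·19) = e^1.87074 ≈ 6.493099515556, so 435,700 × 6.493099515556 ≈ 2,829,043.4589.
Difference ≈ 1,206,493.9970 in favor of B.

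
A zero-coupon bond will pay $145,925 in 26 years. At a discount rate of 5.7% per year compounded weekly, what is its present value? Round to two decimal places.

Growth factor = (1 + 0.057/52)^1352 ≈ 4.39816911052.
P = 145,925/4.39816911052 ≈ 33,178.5787.

$33,178.58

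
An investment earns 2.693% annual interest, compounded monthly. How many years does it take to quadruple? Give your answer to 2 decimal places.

51.54 years

(1 + 0.00224417)^(12t) = 4.
12t = ln 4 / ln(1 + 0.00224417) ≈ 1.3863/0.00224165 ≈ 618.4252.
t ≈ 51.5354.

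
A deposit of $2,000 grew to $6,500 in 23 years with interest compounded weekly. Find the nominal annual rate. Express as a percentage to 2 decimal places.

5.13%

The 1196-period growth factor is 6,500/2,000 = 3.25.
r/52 = 3.25^(1/1196) − 1 ≈ 0.000985983, so r ≈ 52·0.000985983 = 5.12711%.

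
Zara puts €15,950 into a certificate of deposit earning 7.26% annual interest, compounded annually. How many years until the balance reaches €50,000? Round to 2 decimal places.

We need (1 + 0.0726)^t = 3.1348, so t = ln 3.1348 / ln 1.0726 ≈ 16.3024.

16.30 years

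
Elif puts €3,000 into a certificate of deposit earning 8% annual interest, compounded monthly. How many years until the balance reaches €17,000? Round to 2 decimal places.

We need (1 + 0.00666667)^(12t) = 5.6667, so 12t = ln 5.6667 / ln 1.006667 ≈ 261.0565.
t ≈ 261.0565/12 = 21.7547 years.

21.75 years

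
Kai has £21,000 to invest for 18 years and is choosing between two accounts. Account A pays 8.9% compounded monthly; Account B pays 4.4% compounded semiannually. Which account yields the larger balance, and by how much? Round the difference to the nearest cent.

Account A, by £57,640.05

Account A growth factor: (1 + 0.089/12)^216 ≈ 4.93369628797; balance ≈ 103,607.6220.
Account B growth factor: (1 + 0.022)^36 ≈ 2.1889318916; balance ≈ 45,967.5697.
Account A is larger by 57,640.0523.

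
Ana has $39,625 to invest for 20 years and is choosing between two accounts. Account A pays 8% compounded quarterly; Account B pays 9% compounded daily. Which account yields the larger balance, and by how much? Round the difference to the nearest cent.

Account B, by $46,474.82

A: (1 + 0.02)^80 ≈ 4.8754391561, so 39,625 × 4.8754391561 ≈ 193,189.2766.
B: (1 + 0.09/365)^7300 ≈ 6.04830530947, so 39,625 × 6.04830530947 ≈ 239,664.0979.
Difference ≈ 46,474.8213 in favor of B.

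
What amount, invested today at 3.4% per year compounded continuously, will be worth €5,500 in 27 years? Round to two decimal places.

€2,196.24

P = A·e^(−rt) = 5,500·e^(−0.918).
e^(−0.918) ≈ 0.3993168767, so P ≈ 2,196.2428.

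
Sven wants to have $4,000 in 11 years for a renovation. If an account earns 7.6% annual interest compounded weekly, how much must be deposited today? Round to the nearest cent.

Periodic rate = 7.6%/52 = 0.00146154; 572 periods.
P = 4,000/(1 + 0.076/52)^572 ≈ 4,000/2.305712344 ≈ 1,734.8218.

$1,734.82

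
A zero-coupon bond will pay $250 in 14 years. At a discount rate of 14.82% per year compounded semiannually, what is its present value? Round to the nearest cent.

$33.78

Periodic rate = 14.82%/2 = 0.0741; 28 periods.
P = 250/(1 + 0.0741)^28 ≈ 250/7.40034666 ≈ 33.7822.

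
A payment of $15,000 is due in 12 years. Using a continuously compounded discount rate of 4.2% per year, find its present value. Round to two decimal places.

P = A·e^(−rt) = 15,000·e^(−0.504).
e^(−0.504) ≈ 0.60410938286, so P ≈ 9,061.6407.

$9,061.64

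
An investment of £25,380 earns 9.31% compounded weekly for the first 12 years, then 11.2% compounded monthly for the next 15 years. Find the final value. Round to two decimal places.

£412,555.60

After 12 years at 9.31%: 25,380 × 3.05323316505 ≈ 77,491.0577.
Then 15 years at 11.2%: 77,491.0577 × 5.32391238229 ≈ 412,555.6018.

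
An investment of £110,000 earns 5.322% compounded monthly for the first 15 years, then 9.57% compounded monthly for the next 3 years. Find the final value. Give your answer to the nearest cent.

After 15 years at 5.322%: 110,000 × 2.21784274373 ≈ 243,962.7018.
Then 3 years at 9.57%: 243,962.7018 × 1.33104086198 ≈ 324,724.3249.

£324,724.32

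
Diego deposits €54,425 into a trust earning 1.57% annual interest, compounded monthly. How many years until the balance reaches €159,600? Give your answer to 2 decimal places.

68.57 years

We need (1 + 0.00130833)^(12t) = 2.9325, so 12t = ln 2.9325 / ln 1.001308 ≈ 822.8413.
t ≈ 822.8413/12 = 68.5701 years.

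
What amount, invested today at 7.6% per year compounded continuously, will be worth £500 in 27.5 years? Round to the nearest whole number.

£62

P = A·e^(−rt) = 500·e^(−2.09).
e^(−2.09) ≈ 0.123687136, so P ≈ 61.8436.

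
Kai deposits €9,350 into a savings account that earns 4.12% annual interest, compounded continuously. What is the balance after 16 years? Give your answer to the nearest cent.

A = P·e^(rt) = 9,350·e^(0.0412·16) = 9,350·e^0.6592.
e^0.6592 ≈ 1.9332451195, so A ≈ 18,075.8419.

€18,075.84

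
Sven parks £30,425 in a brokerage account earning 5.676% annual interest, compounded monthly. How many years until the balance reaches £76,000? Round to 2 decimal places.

16.17 years

We need (1 + 0.00473)^(12t) = 2.4979, so 12t = ln 2.4979 / ln 1.00473 ≈ 194.0026.
t ≈ 194.0026/12 = 16.1669 years.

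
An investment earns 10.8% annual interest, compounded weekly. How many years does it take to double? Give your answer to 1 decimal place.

6.4 years

(1 + 0.00207692)^(52t) = 2.
52t = ln 2 / ln(1 + 0.00207692) ≈ 0.69315/0.00207477 ≈ 334.0840.
t ≈ 6.4247.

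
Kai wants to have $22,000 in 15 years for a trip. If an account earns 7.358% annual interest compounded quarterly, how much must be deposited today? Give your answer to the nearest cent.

$7,369.66

Growth factor = (1 + 0.018395)^60 ≈ 2.9852142363.
P = 22,000/2.9852142363 ≈ 7,369.6553.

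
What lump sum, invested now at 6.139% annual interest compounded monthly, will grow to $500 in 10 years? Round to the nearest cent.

$271.04

Growth factor = (1 + 0.06139/12)^120 ≈ 1.84473388.
P = 500/1.84473388 ≈ 271.0418.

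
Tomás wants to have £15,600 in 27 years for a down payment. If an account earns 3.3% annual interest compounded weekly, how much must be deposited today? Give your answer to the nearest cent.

Growth factor = (1 + 0.033/52)^1404 ≈ 2.4368772362.
P = 15,600/2.4368772362 ≈ 6,401.6356.

£6,401.64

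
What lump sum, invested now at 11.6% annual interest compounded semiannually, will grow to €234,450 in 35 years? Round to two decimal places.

€4,529.53

Growth factor = (1 + 0.058)^70 ≈ 51.7602945326.
P = 234,450/51.7602945326 ≈ 4,529.5337.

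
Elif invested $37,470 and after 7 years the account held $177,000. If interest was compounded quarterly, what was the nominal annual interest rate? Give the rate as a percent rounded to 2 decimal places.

22.81%

(1 + r/4)^28 = 177,000/37,470 = 4.72378.
1 + r/4 = 4.72378^(1/28) ≈ 1.057017, so r/4 ≈ 0.0570165.
r ≈ 4·0.0570165 = 22.80660%.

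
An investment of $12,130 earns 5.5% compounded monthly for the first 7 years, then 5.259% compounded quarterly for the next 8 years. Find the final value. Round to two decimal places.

$27,052.53

After 7 years at 5.5%: 12,130 × 1.4683222097 ≈ 17,810.7484.
Then 8 years at 5.259%: 17,810.7484 × 1.5188877093 ≈ 27,052.5268.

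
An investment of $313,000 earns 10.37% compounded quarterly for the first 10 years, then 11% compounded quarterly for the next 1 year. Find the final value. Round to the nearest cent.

$971,172.06

After 10 years at 10.37%: 313,000 × 2.78371338521 ≈ 871,302.2896.
Then 1 years at 11%: 871,302.2896 × 1.11462125941 ≈ 971,172.0553.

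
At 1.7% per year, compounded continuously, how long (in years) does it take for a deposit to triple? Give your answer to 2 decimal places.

64.62 years

e^(0.017t) = 3, so 0.017t = ln 3 ≈ 1.0986.
t ≈ 1.0986/0.017 ≈ 64.6243.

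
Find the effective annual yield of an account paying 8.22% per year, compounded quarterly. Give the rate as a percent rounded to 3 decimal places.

8.477%

One year is 4 periods at 0.02055 each: (1 + 0.02055)^4 ≈ 1.084769.
EAR = 1.084769 − 1 ≈ 8.47687%.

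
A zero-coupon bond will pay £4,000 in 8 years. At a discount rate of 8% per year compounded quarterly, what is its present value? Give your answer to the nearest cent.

£2,122.53

Periodic rate = 8%/4 = 0.02; 32 periods.
P = 4,000/(1 + 0.02)^32 ≈ 4,000/1.884540592 ≈ 2,122.5332.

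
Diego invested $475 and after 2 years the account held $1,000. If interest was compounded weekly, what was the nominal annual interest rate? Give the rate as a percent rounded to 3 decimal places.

The 104-period growth factor is 1,000/475 = 2.10526.
r/52 = 2.10526^(1/104) − 1 ≈ 0.00718376, so r ≈ 52·0.00718376 = 37.35556%.

37.356%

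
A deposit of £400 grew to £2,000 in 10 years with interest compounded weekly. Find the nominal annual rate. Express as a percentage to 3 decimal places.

16.119%

(1 + r/52)^520 = 2,000/400 = 5.
1 + r/52 = 5^(1/520) ≈ 1.0031, so r/52 ≈ 0.00309987.
r ≈ 52·0.00309987 = 16.11931%.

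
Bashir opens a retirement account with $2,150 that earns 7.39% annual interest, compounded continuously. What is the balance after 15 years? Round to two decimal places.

$6,514.09

A = P·e^(rt) = 2,150·e^(0.0739·15) = 2,150·e^1.1085.
e^1.1085 ≈ 3.029810269, so A ≈ 6,514.0921.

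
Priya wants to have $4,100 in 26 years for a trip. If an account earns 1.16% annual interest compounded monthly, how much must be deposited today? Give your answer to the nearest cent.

Growth factor = (1 + 0.0116/12)^312 ≈ 1.351823363.
P = 4,100/1.351823363 ≈ 3,032.9406.

$3,032.94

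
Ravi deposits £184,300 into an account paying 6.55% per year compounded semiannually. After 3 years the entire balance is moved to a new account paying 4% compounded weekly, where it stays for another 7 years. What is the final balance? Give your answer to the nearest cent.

After 3 years at 6.55%: 184,300 × 1.21330844908 ≈ 223,612.7472.
Then 7 years at 4%: 223,612.7472 × 1.32298740213 ≈ 295,836.8475.

£295,836.85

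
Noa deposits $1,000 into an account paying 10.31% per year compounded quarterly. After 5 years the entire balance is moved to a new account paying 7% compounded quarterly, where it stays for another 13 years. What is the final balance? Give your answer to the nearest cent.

After 5 years at 10.31%: 1,000 × 1.663574315 ≈ 1,663.5743.
Then 13 years at 7%: 1,663.5743 × 2.464845661 ≈ 4,100.4539.

$4,100.45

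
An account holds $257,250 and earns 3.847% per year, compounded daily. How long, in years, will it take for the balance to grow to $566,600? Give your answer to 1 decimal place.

We need (1 + 0.000105397)^(365t) = 2.2025, so 365t = ln 2.2025 / ln 1.000105 ≈ 7492.1001.
t ≈ 7492.1001/365 = 20.5263 years.

20.5 years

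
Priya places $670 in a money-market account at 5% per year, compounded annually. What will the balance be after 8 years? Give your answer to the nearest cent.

$989.90

Annual rate = 5% = 0.05; years = 8.
A = 670·(1 + 0.05)^8 ≈ 670·1.47745544 ≈ 989.8951.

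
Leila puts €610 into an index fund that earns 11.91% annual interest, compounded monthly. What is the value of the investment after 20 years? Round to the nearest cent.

€6,527.09

Periodic rate = 11.91%/12 = 0.009925; periods = 12·20 = 240.
A = 610·(1 + 0.009925)^240 ≈ 610·10.70014145 ≈ 6,527.0863.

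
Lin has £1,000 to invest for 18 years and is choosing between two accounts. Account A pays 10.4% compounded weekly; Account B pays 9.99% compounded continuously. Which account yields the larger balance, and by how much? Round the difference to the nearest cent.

A: (1 + 0.002)^936 ≈ 6.489143127, so 1,000 × 6.489143127 ≈ 6,489.1431.
B: e^(0.0999·18) = e^1.7982 ≈ 6.038767894, so 1,000 × 6.038767894 ≈ 6,038.7679.
Difference ≈ 450.3752 in favor of A.

Account A, by £450.38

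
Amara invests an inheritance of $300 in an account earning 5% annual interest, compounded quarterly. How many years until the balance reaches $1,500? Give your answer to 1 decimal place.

32.4 years

(1 + 0.0125)^(4t) = 1,500/300 = 5.
4t·ln(1 + 0.0125) = ln(5); 4t = 1.6094/0.0124225 ≈ 129.5581.
t ≈ 32.3895 years.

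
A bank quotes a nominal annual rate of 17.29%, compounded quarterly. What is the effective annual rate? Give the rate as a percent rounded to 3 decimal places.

One year is 4 periods at 0.043225 each: (1 + 0.043225)^4 ≈ 1.184437.
EAR = 1.184437 − 1 ≈ 18.44369%.

18.444%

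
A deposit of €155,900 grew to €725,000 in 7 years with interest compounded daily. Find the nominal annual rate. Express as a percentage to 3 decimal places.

(1 + r/365)^2555 = 725,000/155,900 = 4.65042.
1 + r/365 = 4.65042^(1/2555) ≈ 1.000602, so r/365 ≈ 0.00060173.
r ≈ 365·0.00060173 = 21.96313%.

21.963%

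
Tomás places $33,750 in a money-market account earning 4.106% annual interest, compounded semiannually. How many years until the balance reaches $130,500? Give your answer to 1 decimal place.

We need (1 + 0.02053)^(2t) = 3.8667, so 2t = ln 3.8667 / ln 1.02053 ≈ 66.5479.
t ≈ 66.5479/2 = 33.2739 years.

33.3 years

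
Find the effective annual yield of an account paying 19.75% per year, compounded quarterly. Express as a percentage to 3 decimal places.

21.261%

EAR = (1 + 19.75%/4)^4 − 1 = (1 + 0.049375)^4 − 1.
(1 + 0.049375)^4 ≈ 1.212615, so EAR ≈ 21.26148%.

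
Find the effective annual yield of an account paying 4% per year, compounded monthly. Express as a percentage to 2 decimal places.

4.07%

One year is 12 periods at 0.00333333 each: (1 + 0.00333333)^12 ≈ 1.040742.
EAR = 1.040742 − 1 ≈ 4.07415%.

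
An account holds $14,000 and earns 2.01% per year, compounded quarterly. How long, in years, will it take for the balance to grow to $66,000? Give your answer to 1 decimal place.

77.3 years

(1 + 0.005025)^(4t) = 66,000/14,000 = 4.7143.
4t·ln(1 + 0.005025) = ln(4.7143); 4t = 1.5506/0.00501242 ≈ 309.3513.
t ≈ 77.3378 years.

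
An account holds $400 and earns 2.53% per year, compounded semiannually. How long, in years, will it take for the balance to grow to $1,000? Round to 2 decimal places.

36.45 years

We need (1 + 0.01265)^(2t) = 2.5, so 2t = ln 2.5 / ln 1.01265 ≈ 72.8912.
t ≈ 72.8912/2 = 36.4456 years.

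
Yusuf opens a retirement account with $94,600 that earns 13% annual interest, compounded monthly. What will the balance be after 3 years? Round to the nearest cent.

Growth factor = (1 + 0.13/12)^36 ≈ 1.47388627096.
A ≈ 94,600 × 1.47388627096 ≈ 139,429.6412.

$139,429.64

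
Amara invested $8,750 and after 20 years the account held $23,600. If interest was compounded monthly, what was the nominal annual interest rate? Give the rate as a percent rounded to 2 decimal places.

4.97%

The 240-period growth factor is 23,600/8,750 = 2.69714.
r/12 = 2.69714^(1/240) − 1 ≈ 0.00414269, so r ≈ 12·0.00414269 = 4.97123%.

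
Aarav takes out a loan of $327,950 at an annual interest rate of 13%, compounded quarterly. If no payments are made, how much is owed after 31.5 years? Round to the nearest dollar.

Periodic rate = 13%/4 = 0.0325; periods = 4·31.5 = 126.
A = 327,950·(1 + 0.0325)^126 ≈ 327,950·56.253247766249 ≈ 18,448,252.6049.

$18,448,253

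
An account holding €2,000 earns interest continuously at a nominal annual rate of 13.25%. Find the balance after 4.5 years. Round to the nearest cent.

A = P·e^(rt) = 2,000·e^(0.1325·4.5) = 2,000·e^0.59625.
e^0.59625 ≈ 1.815298651, so A ≈ 3,630.5973.

€3,630.60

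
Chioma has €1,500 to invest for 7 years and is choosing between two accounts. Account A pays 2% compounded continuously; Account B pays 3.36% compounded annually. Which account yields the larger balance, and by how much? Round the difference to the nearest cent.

Account B, by €165.01

Account A growth factor: e^(0.02·7) = e^0.14 ≈ 1.150273799; balance ≈ 1,725.4107.
Account B growth factor: (1 + 0.0336)^7 ≈ 1.260281336; balance ≈ 1,890.4220.
Account B is larger by 165.0113.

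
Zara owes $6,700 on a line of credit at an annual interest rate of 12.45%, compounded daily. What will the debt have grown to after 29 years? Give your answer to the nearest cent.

$247,643.92

Periodic rate = 12.45%/365 = 0.000341096; periods = 365·29 = 10585.
A = 6,700·(1 + 0.1245/365)^10585 ≈ 6,700·36.9617789223 ≈ 247,643.9188.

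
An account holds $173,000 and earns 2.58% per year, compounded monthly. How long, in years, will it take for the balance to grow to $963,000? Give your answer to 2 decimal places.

66.61 years

We need (1 + 0.00215)^(12t) = 5.5665, so 12t = ln 5.5665 / ln 1.00215 ≈ 799.3519.
t ≈ 799.3519/12 = 66.6127 years.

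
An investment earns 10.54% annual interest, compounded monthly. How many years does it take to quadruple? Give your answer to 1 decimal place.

(1 + 0.00878333)^(12t) = 4.
12t = ln 4 / ln(1 + 0.00878333) ≈ 1.3863/0.00874498 ≈ 158.5245.
t ≈ 13.2104.

13.2 years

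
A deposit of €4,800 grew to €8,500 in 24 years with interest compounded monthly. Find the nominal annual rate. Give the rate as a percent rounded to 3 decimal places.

The 288-period growth factor is 8,500/4,800 = 1.77083.
r/12 = 1.77083^(1/288) − 1 ≈ 0.00198617, so r ≈ 12·0.00198617 = 2.38341%.

2.383%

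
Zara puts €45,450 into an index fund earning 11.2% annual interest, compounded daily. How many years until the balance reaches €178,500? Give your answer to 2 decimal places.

(1 + 0.000306849)^(365t) = 178,500/45,450 = 3.9274.
365t·ln(1 + 0.000306849) = ln(3.9274); 365t = 1.368/0.000306802 ≈ 4458.8193.
t ≈ 12.2159 years.

12.22 years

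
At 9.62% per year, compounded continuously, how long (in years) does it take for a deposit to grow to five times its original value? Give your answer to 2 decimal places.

16.73 years

e^(0.0962t) = 5, so 0.0962t = ln 5 ≈ 1.6094.
t ≈ 1.6094/0.0962 ≈ 16.7301.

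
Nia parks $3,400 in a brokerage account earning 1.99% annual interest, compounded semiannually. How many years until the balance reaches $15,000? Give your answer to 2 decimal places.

74.96 years

We need (1 + 0.00995)^(2t) = 4.4118, so 2t = ln 4.4118 / ln 1.00995 ≈ 149.9143.
t ≈ 149.9143/2 = 74.9571 years.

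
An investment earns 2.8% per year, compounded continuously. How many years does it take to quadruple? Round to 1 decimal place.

49.5 years

e^(0.028t) = 4, so 0.028t = ln 4 ≈ 1.3863.
t ≈ 1.3863/0.028 ≈ 49.5105.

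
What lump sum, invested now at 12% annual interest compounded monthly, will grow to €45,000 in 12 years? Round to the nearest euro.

€10,738

Periodic rate = 12%/12 = 0.01; 144 periods.
P = 45,000/(1 + 0.01)^144 ≈ 45,000/4.1906155936 ≈ 10,738.2791.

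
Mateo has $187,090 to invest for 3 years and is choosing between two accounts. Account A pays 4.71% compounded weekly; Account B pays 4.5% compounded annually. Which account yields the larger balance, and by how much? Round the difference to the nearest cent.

Account A, by $1,970.12

Account A growth factor: (1 + 0.0471/52)^156 ≈ 1.15169646927; balance ≈ 215,470.8924.
Account B growth factor: (1 + 0.045)^3 ≈ 1.141166125; balance ≈ 213,500.7703.
Account A is larger by 1,970.1221.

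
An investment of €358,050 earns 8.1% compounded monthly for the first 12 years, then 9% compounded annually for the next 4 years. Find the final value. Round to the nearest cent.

After 12 years at 8.1%: 358,050 × 2.634607429856 ≈ 943,321.1903.
Then 4 years at 9%: 943,321.1903 × 1.41158161 ≈ 1,331,574.8445.

€1,331,574.84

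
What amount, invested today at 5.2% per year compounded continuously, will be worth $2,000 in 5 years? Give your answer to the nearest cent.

$1,542.10

P = A·e^(−rt) = 2,000·e^(−0.26).
e^(−0.26) ≈ 0.7710515858, so P ≈ 1,542.1032.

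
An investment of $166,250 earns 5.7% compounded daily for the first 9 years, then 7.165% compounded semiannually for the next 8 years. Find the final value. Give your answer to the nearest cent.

$487,662.71

Phase 1: 166,250·(1 + 0.057/365)^3285 ≈ 277,675.3506.
Phase 2: 277,675.3506·(1 + 0.035825)^16 ≈ 487,662.7096.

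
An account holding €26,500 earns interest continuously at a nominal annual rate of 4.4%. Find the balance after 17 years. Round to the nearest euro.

A = P·e^(rt) = 26,500·e^(0.044·17) = 26,500·e^0.748.
e^0.748 ≈ 2.1127702478, so A ≈ 55,988.4116.

€55,988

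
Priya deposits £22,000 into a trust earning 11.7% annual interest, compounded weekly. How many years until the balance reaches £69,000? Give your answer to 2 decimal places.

9.78 years

(1 + 0.00225)^(52t) = 69,000/22,000 = 3.1364.
52t·ln(1 + 0.00225) = ln(3.1364); 52t = 1.1431/0.00224747 ≈ 508.5998.
t ≈ 9.7808 years.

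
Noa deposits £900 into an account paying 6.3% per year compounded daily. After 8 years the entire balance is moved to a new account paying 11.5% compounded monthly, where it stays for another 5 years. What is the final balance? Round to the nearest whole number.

After 8 years at 6.3%: 900 × 1.655257373 ≈ 1,489.7316.
Then 5 years at 11.5%: 1,489.7316 × 1.772271875 ≈ 2,640.2095.

£2,640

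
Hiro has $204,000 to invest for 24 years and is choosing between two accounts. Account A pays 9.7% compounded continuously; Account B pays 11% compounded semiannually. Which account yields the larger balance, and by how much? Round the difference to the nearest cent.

Account A growth factor: e^(0.097·24) = e^2.328 ≈ 10.25740619216; balance ≈ 2,092,510.8632.
Account B growth factor: (1 + 0.055)^48 ≈ 13.06526017342; balance ≈ 2,665,313.0754.
Account B is larger by 572,802.2122.

Account B, by $572,802.21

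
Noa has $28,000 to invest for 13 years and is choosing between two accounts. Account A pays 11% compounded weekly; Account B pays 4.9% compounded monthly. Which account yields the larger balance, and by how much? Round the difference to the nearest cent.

Account A, by $63,953.22

Account A growth factor: (1 + 0.11/52)^676 ≈ 4.17239257236; balance ≈ 116,826.9920.
Account B growth factor: (1 + 0.049/12)^156 ≈ 1.8883491616; balance ≈ 52,873.7765.
Account A is larger by 63,953.2155.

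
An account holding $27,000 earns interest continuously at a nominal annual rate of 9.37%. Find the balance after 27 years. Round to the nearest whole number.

$338,911

A = P·e^(rt) = 27,000·e^(0.0937·27) = 27,000·e^2.5299.
e^2.5299 ≈ 12.5522508488, so A ≈ 338,910.7729.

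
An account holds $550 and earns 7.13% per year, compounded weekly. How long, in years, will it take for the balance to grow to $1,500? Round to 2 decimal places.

14.08 years

(1 + 0.00137115)^(52t) = 1,500/550 = 2.7273.
52t·ln(1 + 0.00137115) = ln(2.7273); 52t = 1.0033/0.00137021 ≈ 732.2226.
t ≈ 14.0812 years.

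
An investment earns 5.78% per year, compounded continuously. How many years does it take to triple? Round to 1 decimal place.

e^(0.0578t) = 3, so 0.0578t = ln 3 ≈ 1.0986.
t ≈ 1.0986/0.0578 ≈ 19.0071.

19.0 years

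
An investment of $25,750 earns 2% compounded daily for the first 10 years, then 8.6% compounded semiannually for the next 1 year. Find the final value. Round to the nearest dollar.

Phase 1: 25,750·(1 + 0.02/365)^3650 ≈ 31,450.9487.
Phase 2: 31,450.9487·(1 + 0.043)^2 ≈ 34,213.8831.

$34,214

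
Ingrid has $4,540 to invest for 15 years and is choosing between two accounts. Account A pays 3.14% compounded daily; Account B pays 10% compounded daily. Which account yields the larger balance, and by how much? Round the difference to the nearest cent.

A: (1 + 0.0314/365)^5475 ≈ 1.601562542, so 4,540 × 1.601562542 ≈ 7,271.0939.
B: (1 + 0.1/365)^5475 ≈ 4.4807684381, so 4,540 × 4.4807684381 ≈ 20,342.6887.
Difference ≈ 13,071.5948 in favor of B.

Account B, by $13,071.59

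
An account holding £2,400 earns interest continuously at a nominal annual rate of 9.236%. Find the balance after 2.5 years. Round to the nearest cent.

A = P·e^(rt) = 2,400·e^(0.09236·2.5) = 2,400·e^0.2309.
e^0.2309 ≈ 1.25973326, so A ≈ 3,023.3598.

£3,023.36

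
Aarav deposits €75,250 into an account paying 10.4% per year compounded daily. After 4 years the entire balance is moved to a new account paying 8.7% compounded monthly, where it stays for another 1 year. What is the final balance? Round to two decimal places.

Phase 1: 75,250·(1 + 0.104/365)^1460 ≈ 114,063.6526.
Phase 2: 114,063.6526·(1 + 0.00725)^12 ≈ 124,392.6121.

€124,392.61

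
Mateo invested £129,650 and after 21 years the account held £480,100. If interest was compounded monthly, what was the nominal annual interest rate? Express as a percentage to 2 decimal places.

The 252-period growth factor is 480,100/129,650 = 3.70305.
r/12 = 3.70305^(1/252) − 1 ≈ 0.00520858, so r ≈ 12·0.00520858 = 6.25030%.

6.25%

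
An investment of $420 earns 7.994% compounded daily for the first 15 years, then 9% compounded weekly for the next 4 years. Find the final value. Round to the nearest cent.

After 15 years at 7.994%: 420 × 3.316694683 ≈ 1,393.0118.
Then 4 years at 9%: 1,393.0118 × 1.432883461 ≈ 1,996.0235.

$1,996.02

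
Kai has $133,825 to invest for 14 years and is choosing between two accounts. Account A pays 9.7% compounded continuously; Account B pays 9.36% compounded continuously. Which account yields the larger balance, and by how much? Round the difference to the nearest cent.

Account A, by $24,189.17

Account A growth factor: e^(0.097·14) = e^1.358 ≈ 3.88840870239; balance ≈ 520,366.2946.
Account B growth factor: e^(0.0936·14) = e^1.3104 ≈ 3.70765647823; balance ≈ 496,177.1282.
Account A is larger by 24,189.1664.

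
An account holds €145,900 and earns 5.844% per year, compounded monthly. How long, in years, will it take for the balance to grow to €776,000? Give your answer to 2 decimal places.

(1 + 0.00487)^(12t) = 776,000/145,900 = 5.3187.
12t·ln(1 + 0.00487) = ln(5.3187); 12t = 1.6712/0.00485818 ≈ 344.0035.
t ≈ 28.6670 years.

28.67 years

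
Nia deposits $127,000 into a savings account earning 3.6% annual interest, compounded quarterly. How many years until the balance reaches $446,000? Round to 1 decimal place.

(1 + 0.009)^(4t) = 446,000/127,000 = 3.5118.
4t·ln(1 + 0.009) = ln(3.5118); 4t = 1.2561/0.00895974 ≈ 140.1973.
t ≈ 35.0493 years.

35.0 years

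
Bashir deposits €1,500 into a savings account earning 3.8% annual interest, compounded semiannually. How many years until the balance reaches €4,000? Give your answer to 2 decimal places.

(1 + 0.019)^(2t) = 4,000/1,500 = 2.6667.
2t·ln(1 + 0.019) = ln(2.6667); 2t = 0.98083/0.0188218 ≈ 52.1115.
t ≈ 26.0557 years.

26.06 years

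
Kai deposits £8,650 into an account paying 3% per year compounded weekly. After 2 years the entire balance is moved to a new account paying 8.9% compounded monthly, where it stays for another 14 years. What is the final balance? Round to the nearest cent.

Phase 1: 8,650·(1 + 0.03/52)^104 ≈ 9,184.7272.
Phase 2: 9,184.7272·(1 + 0.089/12)^168 ≈ 31,783.4005.

£31,783.40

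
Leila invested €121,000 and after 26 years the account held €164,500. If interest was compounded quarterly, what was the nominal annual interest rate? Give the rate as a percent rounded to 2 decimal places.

1.18%

(1 + r/4)^104 = 164,500/121,000 = 1.3595.
1 + r/4 = 1.3595^(1/104) ≈ 1.002957, so r/4 ≈ 0.00295744.
r ≈ 4·0.00295744 = 1.18298%.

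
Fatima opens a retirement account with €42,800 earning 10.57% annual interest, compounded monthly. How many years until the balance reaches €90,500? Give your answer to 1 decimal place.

7.1 years

(1 + 0.00880833)^(12t) = 90,500/42,800 = 2.1145.
12t·ln(1 + 0.00880833) = ln(2.1145); 12t = 0.74881/0.00876977 ≈ 85.3856.
t ≈ 7.1155 years.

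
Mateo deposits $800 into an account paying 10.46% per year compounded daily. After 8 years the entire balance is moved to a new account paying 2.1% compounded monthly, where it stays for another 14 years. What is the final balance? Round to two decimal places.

Phase 1: 800·(1 + 0.1046/365)^2920 ≈ 1,846.9517.
Phase 2: 1,846.9517·(1 + 0.00175)^168 ≈ 2,477.5734.

$2,477.57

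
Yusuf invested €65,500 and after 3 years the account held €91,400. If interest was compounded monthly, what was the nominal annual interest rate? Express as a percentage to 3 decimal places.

(1 + r/12)^36 = 91,400/65,500 = 1.39542.
1 + r/12 = 1.39542^(1/36) ≈ 1.009298, so r/12 ≈ 0.00929839.
r ≈ 12·0.00929839 = 11.15807%.

11.158%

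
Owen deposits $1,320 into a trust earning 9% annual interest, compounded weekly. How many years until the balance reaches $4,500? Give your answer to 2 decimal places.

13.64 years

We need (1 + 0.00173077)^(52t) = 3.4091, so 52t = ln 3.4091 / ln 1.001731 ≈ 709.2261.
t ≈ 709.2261/52 = 13.6390 years.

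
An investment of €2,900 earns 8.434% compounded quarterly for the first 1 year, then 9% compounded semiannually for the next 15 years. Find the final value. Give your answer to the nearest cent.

Phase 1: 2,900·(1 + 0.021085)^4 ≈ 3,152.4310.
Phase 2: 3,152.4310·(1 + 0.045)^30 ≈ 11,806.8568.

€11,806.86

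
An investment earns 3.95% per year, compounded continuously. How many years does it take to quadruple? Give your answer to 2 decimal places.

e^(0.0395t) = 4, so 0.0395t = ln 4 ≈ 1.3863.
t ≈ 1.3863/0.0395 ≈ 35.0961.

35.10 years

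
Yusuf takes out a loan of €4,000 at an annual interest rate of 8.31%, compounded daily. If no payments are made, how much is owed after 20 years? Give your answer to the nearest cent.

Periodic rate = 8.31%/365 = 0.000227671; periods = 365·20 = 7300.
A = 4,000·(1 + 0.0831/365)^7300 ≈ 4,000·5.2688432111 ≈ 21,075.3728.

€21,075.37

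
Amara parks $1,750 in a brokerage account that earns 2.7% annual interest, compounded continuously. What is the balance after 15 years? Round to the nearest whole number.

$2,624

A = P·e^(rt) = 1,750·e^(0.027·15) = 1,750·e^0.405.
e^0.405 ≈ 1.4993025, so A ≈ 2,623.7794.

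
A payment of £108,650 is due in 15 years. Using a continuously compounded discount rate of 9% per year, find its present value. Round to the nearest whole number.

P = A·e^(−rt) = 108,650·e^(−1.35).
e^(−1.35) ≈ 0.259240260646, so P ≈ 28,166.4543.

£28,166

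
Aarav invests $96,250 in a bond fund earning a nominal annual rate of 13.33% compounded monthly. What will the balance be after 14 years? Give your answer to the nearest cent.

Growth factor = (1 + 0.1333/12)^168 ≈ 6.39752335859.
A ≈ 96,250 × 6.39752335859 ≈ 615,761.6233.

$615,761.62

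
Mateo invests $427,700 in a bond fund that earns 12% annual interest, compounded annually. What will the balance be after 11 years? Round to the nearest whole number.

Annual rate = 12% = 0.12; years = 11.
A = 427,700·(1 + 0.12)^11 ≈ 427,700·3.478549993346 ≈ 1,487,775.8322.

$1,487,776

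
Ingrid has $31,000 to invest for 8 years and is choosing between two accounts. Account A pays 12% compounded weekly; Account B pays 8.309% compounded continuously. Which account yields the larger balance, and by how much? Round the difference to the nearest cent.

Account A, by $20,610.77

A: (1 + 0.12/52)^416 ≈ 2.6088095571, so 31,000 × 2.6088095571 ≈ 80,873.0963.
B: e^(0.08309·8) = e^0.66472 ≈ 1.9439461402, so 31,000 × 1.9439461402 ≈ 60,262.3303.
Difference ≈ 20,610.7659 in favor of A.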